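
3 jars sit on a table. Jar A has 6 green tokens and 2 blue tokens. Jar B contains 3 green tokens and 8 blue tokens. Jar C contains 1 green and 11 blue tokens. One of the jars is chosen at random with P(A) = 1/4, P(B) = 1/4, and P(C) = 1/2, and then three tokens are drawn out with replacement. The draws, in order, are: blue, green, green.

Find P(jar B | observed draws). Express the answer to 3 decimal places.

For each hypothesis, P(data | H) works out to: P(data | jar A) = (2/8)(6/8)(6/8) = 0.14062; P(data | jar B) = (8/11)(3/11)(3/11) = 0.054095; P(data | jar C) = (11/12)(1/12)(1/12) = 0.0063657.
Multiplying each by its prior: 1/4 · 0.14062 = 0.035156, 1/4 · 0.054095 = 0.013524, 1/2 · 0.0063657 = 0.0031829; these sum to 0.051863.
Hence P(jar B | data) = (0.013524) / (0.051863) = 0.26076.

0.261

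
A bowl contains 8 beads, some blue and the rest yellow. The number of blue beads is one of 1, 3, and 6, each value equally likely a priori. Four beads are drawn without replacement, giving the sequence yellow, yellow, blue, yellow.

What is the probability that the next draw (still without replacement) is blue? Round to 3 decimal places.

0.231

The likelihood of the observed sequence under each hypothesis: P(data | r = 1) = (7/8)(6/7)(1/6)(5/5) = 1/8; P(data | r = 3) = (5/8)(4/7)(3/6)(3/5) = 3/28; P(data | r = 6) = (2/8)(1/7)(6/6)(0/5) = 0.
Multiplying each by its prior: 1/3 · 1/8 = 1/24, 1/3 · 3/28 = 1/28, 1/3 · 0 = 0; these sum to 13/168.
Normalising, the posterior is P(r = 1 | data) = 7/13, P(r = 3 | data) = 6/13, P(r = 6 | data) = 0.
Averaging over the posterior, P(blue next | data) = (0)(7/13) + (1/2)(6/13) = 3/13.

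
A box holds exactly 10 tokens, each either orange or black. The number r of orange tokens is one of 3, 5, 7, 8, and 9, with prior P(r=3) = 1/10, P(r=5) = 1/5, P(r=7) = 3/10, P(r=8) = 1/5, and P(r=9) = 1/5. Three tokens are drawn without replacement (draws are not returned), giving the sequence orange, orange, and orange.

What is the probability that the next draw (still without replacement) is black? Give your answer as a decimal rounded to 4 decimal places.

0.2864

For each hypothesis, P(data | H) works out to: P(data | r = 3) = (3/10)(2/9)(1/8) = 0.0083333; P(data | r = 5) = (5/10)(4/9)(3/8) = 0.083333; P(data | r = 7) = (7/10)(6/9)(5/8) = 0.29167; P(data | r = 8) = (8/10)(7/9)(6/8) = 0.46667; P(data | r = 9) = (9/10)(8/9)(7/8) = 0.7.
The prior-weighted likelihoods are 1/10 · 0.0083333 = 0.00083333, 1/5 · 0.083333 = 0.016667, 3/10 · 0.29167 = 0.0875, 1/5 · 0.46667 = 0.093333, 1/5 · 0.7 = 0.14; these sum to 0.33833.
The posterior is then P(r = 3 | data) = 0.0024631, P(r = 5 | data) = 0.049261, P(r = 7 | data) = 0.25862, P(r = 8 | data) = 0.27586, P(r = 9 | data) = 0.41379.
The predictive probability is P(black next | data) = (1)(0.0024631) + (5/7)(0.049261) + (3/7)(0.25862) + (2/7)(0.27586) + (1/7)(0.41379) = 0.28642.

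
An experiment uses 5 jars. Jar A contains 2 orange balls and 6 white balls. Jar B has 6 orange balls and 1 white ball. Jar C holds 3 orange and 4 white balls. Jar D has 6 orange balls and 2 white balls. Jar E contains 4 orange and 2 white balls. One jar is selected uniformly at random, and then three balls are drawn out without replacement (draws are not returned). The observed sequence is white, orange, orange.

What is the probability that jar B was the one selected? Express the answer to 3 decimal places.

0.213

For each hypothesis, P(data | H) works out to: P(data | jar A) = (6/8)(2/7)(1/6) = 1/28; P(data | jar B) = (1/7)(6/6)(5/5) = 1/7; P(data | jar C) = (4/7)(3/6)(2/5) = 4/35; P(data | jar D) = (2/8)(6/7)(5/6) = 5/28; P(data | jar E) = (2/6)(4/5)(3/4) = 1/5.
Weighting by the prior gives 1/5 · 1/28 = 1/140, 1/5 · 1/7 = 1/35, 1/5 · 4/35 = 4/175, 1/5 · 5/28 = 1/28, 1/5 · 1/5 = 1/25; with total 47/350.
Therefore the posterior P(jar B | data) = (1/35) / (47/350) = 10/47.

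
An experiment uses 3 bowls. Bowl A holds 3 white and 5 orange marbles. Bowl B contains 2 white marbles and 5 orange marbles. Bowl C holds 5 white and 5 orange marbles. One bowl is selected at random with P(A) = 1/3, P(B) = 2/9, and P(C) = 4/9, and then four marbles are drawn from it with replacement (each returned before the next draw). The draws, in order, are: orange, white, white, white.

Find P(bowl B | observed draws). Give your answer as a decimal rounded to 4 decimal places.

0.0872

For each hypothesis, P(data | H) works out to: P(data | bowl A) = (5/8)(3/8)(3/8)(3/8) = 0.032959; P(data | bowl B) = (5/7)(2/7)(2/7)(2/7) = 0.01666; P(data | bowl C) = (5/10)(5/10)(5/10)(5/10) = 0.0625.
Weighting by the prior gives 1/3 · 0.032959 = 0.010986, 2/9 · 0.01666 = 0.0037022, 4/9 · 0.0625 = 0.027778; summing to 0.042466.
Hence P(bowl B | data) = (0.0037022) / (0.042466) = 0.087179.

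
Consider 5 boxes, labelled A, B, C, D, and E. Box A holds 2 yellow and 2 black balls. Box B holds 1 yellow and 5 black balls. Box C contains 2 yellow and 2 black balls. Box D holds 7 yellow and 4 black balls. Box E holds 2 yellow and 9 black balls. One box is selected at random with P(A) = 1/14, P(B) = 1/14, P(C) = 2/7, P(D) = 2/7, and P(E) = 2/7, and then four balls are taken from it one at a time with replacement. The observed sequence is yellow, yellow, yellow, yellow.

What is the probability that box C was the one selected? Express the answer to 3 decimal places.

Under each hypothesis, the probability of the observed sequence is: P(data | box A) = (2/4)(2/4)(2/4)(2/4) = 0.0625; P(data | box B) = (1/6)(1/6)(1/6)(1/6) = 0.0007716; P(data | box C) = (2/4)(2/4)(2/4)(2/4) = 0.0625; P(data | box D) = (7/11)(7/11)(7/11)(7/11) = 0.16399; P(data | box E) = (2/11)(2/11)(2/11)(2/11) = 0.0010928.
Multiplying each by its prior: 1/14 · 0.0625 = 0.0044643, 1/14 · 0.0007716 = 5.5115e-05, 2/7 · 0.0625 = 0.017857, 2/7 · 0.16399 = 0.046855, 2/7 · 0.0010928 = 0.00031223; these sum to 0.069544.
By Bayes' rule, P(box C | data) = (0.017857) / (0.069544) = 0.25678.

0.257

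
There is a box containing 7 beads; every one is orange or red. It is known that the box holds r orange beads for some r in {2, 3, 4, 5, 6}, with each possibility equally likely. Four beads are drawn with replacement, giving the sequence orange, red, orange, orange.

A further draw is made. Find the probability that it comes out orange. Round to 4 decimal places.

Under each hypothesis, the probability of the observed sequence is: P(data | r = 2) = (2/7)(5/7)(2/7)(2/7) = 0.01666; P(data | r = 3) = (3/7)(4/7)(3/7)(3/7) = 0.044981; P(data | r = 4) = (4/7)(3/7)(4/7)(4/7) = 0.079967; P(data | r = 5) = (5/7)(2/7)(5/7)(5/7) = 0.10412; P(data | r = 6) = (6/7)(1/7)(6/7)(6/7) = 0.089963.
Weighting by the prior gives 1/5 · 0.01666 = 0.0033319, 1/5 · 0.044981 = 0.0089963, 1/5 · 0.079967 = 0.015993, 1/5 · 0.10412 = 0.020825, 1/5 · 0.089963 = 0.017993; these sum to 0.067139.
Normalising, the posterior is P(r = 2 | data) = 0.049628, P(r = 3 | data) = 0.134, P(r = 4 | data) = 0.23821, P(r = 5 | data) = 0.31017, P(r = 6 | data) = 0.26799.
Averaging over the posterior, P(orange next | data) = (2/7)(0.049628) + (3/7)(0.134) + (4/7)(0.23821) + (5/7)(0.31017) + (6/7)(0.26799) = 0.65899.

0.6590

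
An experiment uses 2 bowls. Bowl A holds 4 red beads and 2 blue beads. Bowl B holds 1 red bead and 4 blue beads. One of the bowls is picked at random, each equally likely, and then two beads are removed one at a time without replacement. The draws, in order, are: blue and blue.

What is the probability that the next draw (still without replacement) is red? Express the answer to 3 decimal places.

0.400

Under each hypothesis, the probability of the observed sequence is: P(data | bowl A) = (2/6)(1/5) = 1/15; P(data | bowl B) = (4/5)(3/4) = 3/5.
The prior-weighted likelihoods are 1/2 · 1/15 = 1/30, 1/2 · 3/5 = 3/10; summing to 1/3.
Normalising, the posterior is P(bowl A | data) = 1/10, P(bowl B | data) = 9/10.
Averaging over the posterior, P(red next | data) = (1)(1/10) + (1/3)(9/10) = 2/5.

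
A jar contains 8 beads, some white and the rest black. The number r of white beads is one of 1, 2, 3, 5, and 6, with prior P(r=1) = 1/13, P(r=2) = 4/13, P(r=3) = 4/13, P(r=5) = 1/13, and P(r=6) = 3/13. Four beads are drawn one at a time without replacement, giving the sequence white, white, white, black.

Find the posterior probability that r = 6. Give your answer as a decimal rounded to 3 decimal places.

For each hypothesis, P(data | H) works out to: P(data | r = 1) = (1/8)(0/7) = 0; P(data | r = 2) = (2/8)(1/7)(0/6) = 0; P(data | r = 3) = (3/8)(2/7)(1/6)(5/5) = 1/56; P(data | r = 5) = (5/8)(4/7)(3/6)(3/5) = 3/28; P(data | r = 6) = (6/8)(5/7)(4/6)(2/5) = 1/7.
Multiplying each by its prior: 1/13 · 0 = 0, 4/13 · 0 = 0, 4/13 · 1/56 = 1/182, 1/13 · 3/28 = 3/364, 3/13 · 1/7 = 3/91; with total 17/364.
Hence P(r = 6 | data) = (3/91) / (17/364) = 12/17.

0.706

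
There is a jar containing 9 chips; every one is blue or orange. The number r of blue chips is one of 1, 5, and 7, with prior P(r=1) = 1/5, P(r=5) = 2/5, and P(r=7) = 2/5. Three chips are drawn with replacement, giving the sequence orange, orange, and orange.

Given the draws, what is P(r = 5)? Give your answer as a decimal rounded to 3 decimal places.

Compute the likelihood of the observed sequence for each case: P(data | r = 1) = (8/9)(8/9)(8/9) = 0.70233; P(data | r = 5) = (4/9)(4/9)(4/9) = 0.087791; P(data | r = 7) = (2/9)(2/9)(2/9) = 0.010974.
Multiplying each by its prior: 1/5 · 0.70233 = 0.14047, 2/5 · 0.087791 = 0.035117, 2/5 · 0.010974 = 0.0043896; these sum to 0.17997.
Hence P(r = 5 | data) = (0.035117) / (0.17997) = 0.19512.

0.195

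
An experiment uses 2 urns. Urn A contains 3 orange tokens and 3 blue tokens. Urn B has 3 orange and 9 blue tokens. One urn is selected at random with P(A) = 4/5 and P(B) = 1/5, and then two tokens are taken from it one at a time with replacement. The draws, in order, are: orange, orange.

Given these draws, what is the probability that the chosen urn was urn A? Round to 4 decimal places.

Compute the likelihood of the observed sequence for each case: P(data | urn A) = (3/6)(3/6) = 1/4; P(data | urn B) = (3/12)(3/12) = 1/16.
Weighting by the prior gives 4/5 · 1/4 = 1/5, 1/5 · 1/16 = 1/80; summing to 17/80.
Therefore the posterior P(urn A | data) = (1/5) / (17/80) = 16/17.

0.9412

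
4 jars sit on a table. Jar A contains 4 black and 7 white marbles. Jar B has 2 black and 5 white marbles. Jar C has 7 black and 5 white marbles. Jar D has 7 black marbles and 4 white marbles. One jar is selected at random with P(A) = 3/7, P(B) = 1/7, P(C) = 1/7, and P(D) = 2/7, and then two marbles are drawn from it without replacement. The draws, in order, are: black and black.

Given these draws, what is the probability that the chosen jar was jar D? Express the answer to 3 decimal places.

0.524

The likelihood of the observed sequence under each hypothesis: P(data | jar A) = (4/11)(3/10) = 0.10909; P(data | jar B) = (2/7)(1/6) = 0.047619; P(data | jar C) = (7/12)(6/11) = 0.31818; P(data | jar D) = (7/11)(6/10) = 0.38182.
The prior-weighted likelihoods are 3/7 · 0.10909 = 0.046753, 1/7 · 0.047619 = 0.0068027, 1/7 · 0.31818 = 0.045455, 2/7 · 0.38182 = 0.10909; summing to 0.2081.
So P(jar D | data) = (0.10909) / (0.2081) = 0.52422.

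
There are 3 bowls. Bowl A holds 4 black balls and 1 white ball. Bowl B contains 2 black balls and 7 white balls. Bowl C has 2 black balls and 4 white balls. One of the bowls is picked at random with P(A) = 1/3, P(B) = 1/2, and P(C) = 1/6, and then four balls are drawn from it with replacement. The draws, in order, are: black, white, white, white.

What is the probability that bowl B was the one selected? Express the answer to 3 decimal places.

0.738

The likelihood of the observed sequence under each hypothesis: P(data | bowl A) = (4/5)(1/5)(1/5)(1/5) = 0.0064; P(data | bowl B) = (2/9)(7/9)(7/9)(7/9) = 0.10456; P(data | bowl C) = (2/6)(4/6)(4/6)(4/6) = 0.098765.
The prior-weighted likelihoods are 1/3 · 0.0064 = 0.0021333, 1/2 · 0.10456 = 0.052279, 1/6 · 0.098765 = 0.016461; summing to 0.070873.
Therefore the posterior P(bowl B | data) = (0.052279) / (0.070873) = 0.73764.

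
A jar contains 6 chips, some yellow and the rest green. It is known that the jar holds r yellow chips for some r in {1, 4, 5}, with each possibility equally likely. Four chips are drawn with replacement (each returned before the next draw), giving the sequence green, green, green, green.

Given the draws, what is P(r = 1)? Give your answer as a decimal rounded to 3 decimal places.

For each hypothesis, P(data | H) works out to: P(data | r = 1) = (5/6)(5/6)(5/6)(5/6) = 0.48225; P(data | r = 4) = (2/6)(2/6)(2/6)(2/6) = 0.012346; P(data | r = 5) = (1/6)(1/6)(1/6)(1/6) = 0.0007716.
The prior-weighted likelihoods are 1/3 · 0.48225 = 0.16075, 1/3 · 0.012346 = 0.0041152, 1/3 · 0.0007716 = 0.0002572; with total 0.16512.
Hence P(r = 1 | data) = (0.16075) / (0.16512) = 0.97352.

0.974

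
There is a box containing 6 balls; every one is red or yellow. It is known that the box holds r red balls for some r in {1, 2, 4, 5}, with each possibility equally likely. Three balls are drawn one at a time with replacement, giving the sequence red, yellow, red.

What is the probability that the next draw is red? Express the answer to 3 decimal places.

0.620

Under each hypothesis, the probability of the observed sequence is: P(data | r = 1) = (1/6)(5/6)(1/6) = 5/216; P(data | r = 2) = (2/6)(4/6)(2/6) = 2/27; P(data | r = 4) = (4/6)(2/6)(4/6) = 4/27; P(data | r = 5) = (5/6)(1/6)(5/6) = 25/216.
The prior-weighted likelihoods are 1/4 · 5/216 = 5/864, 1/4 · 2/27 = 1/54, 1/4 · 4/27 = 1/27, 1/4 · 25/216 = 25/864; with total 13/144.
The posterior is then P(r = 1 | data) = 5/78, P(r = 2 | data) = 8/39, P(r = 4 | data) = 16/39, P(r = 5 | data) = 25/78.
So P(red next | data) = Σ P(red next | H) P(H | data) = (1/6)(5/78) + (1/3)(8/39) + (2/3)(16/39) + (5/6)(25/78) = 145/234.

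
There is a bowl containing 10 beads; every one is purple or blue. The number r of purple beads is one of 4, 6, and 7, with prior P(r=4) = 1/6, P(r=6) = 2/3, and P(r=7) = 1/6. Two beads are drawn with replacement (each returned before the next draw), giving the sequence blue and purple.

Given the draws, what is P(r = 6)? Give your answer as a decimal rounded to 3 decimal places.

The likelihood of the observed sequence under each hypothesis: P(data | r = 4) = (6/10)(4/10) = 6/25; P(data | r = 6) = (4/10)(6/10) = 6/25; P(data | r = 7) = (3/10)(7/10) = 21/100.
Multiplying each by its prior: 1/6 · 6/25 = 1/25, 2/3 · 6/25 = 4/25, 1/6 · 21/100 = 7/200; with total 47/200.
Hence P(r = 6 | data) = (4/25) / (47/200) = 32/47.

0.681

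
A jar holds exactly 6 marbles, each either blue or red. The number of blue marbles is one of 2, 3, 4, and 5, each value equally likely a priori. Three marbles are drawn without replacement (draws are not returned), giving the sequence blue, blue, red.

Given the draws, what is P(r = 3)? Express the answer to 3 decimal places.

0.257

For each hypothesis, P(data | H) works out to: P(data | r = 2) = (2/6)(1/5)(4/4) = 1/15; P(data | r = 3) = (3/6)(2/5)(3/4) = 3/20; P(data | r = 4) = (4/6)(3/5)(2/4) = 1/5; P(data | r = 5) = (5/6)(4/5)(1/4) = 1/6.
Weighting by the prior gives 1/4 · 1/15 = 1/60, 1/4 · 3/20 = 3/80, 1/4 · 1/5 = 1/20, 1/4 · 1/6 = 1/24; these sum to 7/48.
By Bayes' rule, P(r = 3 | data) = (3/80) / (7/48) = 9/35.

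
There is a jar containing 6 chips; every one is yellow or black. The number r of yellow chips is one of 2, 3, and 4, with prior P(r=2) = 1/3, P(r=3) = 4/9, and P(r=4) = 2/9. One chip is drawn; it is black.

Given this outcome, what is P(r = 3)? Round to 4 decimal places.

Compute the likelihood of this draw for each case: P(data | r = 2) = (4/6) = 2/3; P(data | r = 3) = (3/6) = 1/2; P(data | r = 4) = (2/6) = 1/3.
Weighting by the prior gives 1/3 · 2/3 = 2/9, 4/9 · 1/2 = 2/9, 2/9 · 1/3 = 2/27; summing to 14/27.
Therefore the posterior P(r = 3 | data) = (2/9) / (14/27) = 3/7.

0.4286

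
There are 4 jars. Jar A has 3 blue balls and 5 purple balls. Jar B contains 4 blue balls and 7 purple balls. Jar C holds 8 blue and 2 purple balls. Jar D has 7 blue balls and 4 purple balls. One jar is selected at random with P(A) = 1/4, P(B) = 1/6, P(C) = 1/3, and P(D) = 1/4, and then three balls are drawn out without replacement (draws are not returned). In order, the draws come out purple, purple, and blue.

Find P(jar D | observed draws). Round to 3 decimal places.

0.209

Compute the likelihood of the observed sequence for each case: P(data | jar A) = (5/8)(4/7)(3/6) = 0.17857; P(data | jar B) = (7/11)(6/10)(4/9) = 0.1697; P(data | jar C) = (2/10)(1/9)(8/8) = 0.022222; P(data | jar D) = (4/11)(3/10)(7/9) = 0.084848.
Multiplying each by its prior: 1/4 · 0.17857 = 0.044643, 1/6 · 0.1697 = 0.028283, 1/3 · 0.022222 = 0.0074074, 1/4 · 0.084848 = 0.021212; summing to 0.10155.
Hence P(jar D | data) = (0.021212) / (0.10155) = 0.20889.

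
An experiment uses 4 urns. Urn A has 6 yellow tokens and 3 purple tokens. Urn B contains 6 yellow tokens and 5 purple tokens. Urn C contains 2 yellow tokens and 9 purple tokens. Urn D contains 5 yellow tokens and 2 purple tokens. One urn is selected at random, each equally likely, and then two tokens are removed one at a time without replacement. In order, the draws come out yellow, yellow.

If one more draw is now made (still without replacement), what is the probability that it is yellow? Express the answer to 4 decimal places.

For each hypothesis, P(data | H) works out to: P(data | urn A) = (6/9)(5/8) = 0.41667; P(data | urn B) = (6/11)(5/10) = 0.27273; P(data | urn C) = (2/11)(1/10) = 0.018182; P(data | urn D) = (5/7)(4/6) = 0.47619.
Multiplying each by its prior: 1/4 · 0.41667 = 0.10417, 1/4 · 0.27273 = 0.068182, 1/4 · 0.018182 = 0.0045455, 1/4 · 0.47619 = 0.11905; these sum to 0.29594.
Normalising, the posterior is P(urn A | data) = 0.35198, P(urn B | data) = 0.23039, P(urn C | data) = 0.015359, P(urn D | data) = 0.40227.
Averaging over the posterior, P(yellow next | data) = (4/7)(0.35198) + (4/9)(0.23039) + (0)(0.015359) + (3/5)(0.40227) = 0.54489.

0.5449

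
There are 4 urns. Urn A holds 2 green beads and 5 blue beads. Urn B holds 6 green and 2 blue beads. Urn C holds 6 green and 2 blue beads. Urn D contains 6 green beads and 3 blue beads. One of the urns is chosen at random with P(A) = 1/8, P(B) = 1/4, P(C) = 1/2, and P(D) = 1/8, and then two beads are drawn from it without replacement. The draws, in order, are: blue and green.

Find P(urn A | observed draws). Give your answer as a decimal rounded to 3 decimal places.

0.134

The likelihood of the observed sequence under each hypothesis: P(data | urn A) = (5/7)(2/6) = 5/21; P(data | urn B) = (2/8)(6/7) = 3/14; P(data | urn C) = (2/8)(6/7) = 3/14; P(data | urn D) = (3/9)(6/8) = 1/4.
The prior-weighted likelihoods are 1/8 · 5/21 = 5/168, 1/4 · 3/14 = 3/56, 1/2 · 3/14 = 3/28, 1/8 · 1/4 = 1/32; these sum to 149/672.
Therefore the posterior P(urn A | data) = (5/168) / (149/672) = 20/149.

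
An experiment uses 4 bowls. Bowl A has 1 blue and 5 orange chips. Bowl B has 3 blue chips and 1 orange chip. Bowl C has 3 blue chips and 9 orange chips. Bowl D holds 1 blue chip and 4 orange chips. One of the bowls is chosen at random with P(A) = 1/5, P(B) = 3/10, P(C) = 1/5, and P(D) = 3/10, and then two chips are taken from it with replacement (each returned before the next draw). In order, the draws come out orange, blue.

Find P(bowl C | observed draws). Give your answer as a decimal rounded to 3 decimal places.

0.221

The likelihood of the observed sequence under each hypothesis: P(data | bowl A) = (5/6)(1/6) = 0.13889; P(data | bowl B) = (1/4)(3/4) = 0.1875; P(data | bowl C) = (9/12)(3/12) = 0.1875; P(data | bowl D) = (4/5)(1/5) = 0.16.
Multiplying each by its prior: 1/5 · 0.13889 = 0.027778, 3/10 · 0.1875 = 0.05625, 1/5 · 0.1875 = 0.0375, 3/10 · 0.16 = 0.048; summing to 0.16953.
So P(bowl C | data) = (0.0375) / (0.16953) = 0.2212.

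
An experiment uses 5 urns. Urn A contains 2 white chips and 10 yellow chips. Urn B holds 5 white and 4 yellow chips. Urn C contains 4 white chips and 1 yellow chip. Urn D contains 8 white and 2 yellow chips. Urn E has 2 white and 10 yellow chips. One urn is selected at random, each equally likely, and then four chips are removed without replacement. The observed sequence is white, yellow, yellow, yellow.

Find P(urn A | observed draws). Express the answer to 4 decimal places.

0.4297

Compute the likelihood of the observed sequence for each case: P(data | urn A) = (2/12)(10/11)(9/10)(8/9) = 0.12121; P(data | urn B) = (5/9)(4/8)(3/7)(2/6) = 0.039683; P(data | urn C) = (4/5)(1/4)(0/3) = 0; P(data | urn D) = (8/10)(2/9)(1/8)(0/7) = 0; P(data | urn E) = (2/12)(10/11)(9/10)(8/9) = 0.12121.
The prior-weighted likelihoods are 1/5 · 0.12121 = 0.024242, 1/5 · 0.039683 = 0.0079365, 1/5 · 0 = 0, 1/5 · 0 = 0, 1/5 · 0.12121 = 0.024242; with total 0.056421.
By Bayes' rule, P(urn A | data) = (0.024242) / (0.056421) = 0.42967.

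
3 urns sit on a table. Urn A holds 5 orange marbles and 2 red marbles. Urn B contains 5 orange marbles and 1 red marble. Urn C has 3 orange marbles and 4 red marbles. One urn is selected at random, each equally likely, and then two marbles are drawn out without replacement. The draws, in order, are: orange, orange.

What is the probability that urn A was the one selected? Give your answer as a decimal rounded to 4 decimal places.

Compute the likelihood of the observed sequence for each case: P(data | urn A) = (5/7)(4/6) = 10/21; P(data | urn B) = (5/6)(4/5) = 2/3; P(data | urn C) = (3/7)(2/6) = 1/7.
Weighting by the prior gives 1/3 · 10/21 = 10/63, 1/3 · 2/3 = 2/9, 1/3 · 1/7 = 1/21; with total 3/7.
Hence P(urn A | data) = (10/63) / (3/7) = 10/27.

0.3704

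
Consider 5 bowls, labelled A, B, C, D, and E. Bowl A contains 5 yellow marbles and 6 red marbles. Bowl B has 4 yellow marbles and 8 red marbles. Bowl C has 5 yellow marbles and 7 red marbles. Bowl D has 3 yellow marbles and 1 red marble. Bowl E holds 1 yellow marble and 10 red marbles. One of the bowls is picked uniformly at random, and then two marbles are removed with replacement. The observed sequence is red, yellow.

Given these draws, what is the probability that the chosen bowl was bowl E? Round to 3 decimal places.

Under each hypothesis, the probability of the observed sequence is: P(data | bowl A) = (6/11)(5/11) = 0.24793; P(data | bowl B) = (8/12)(4/12) = 0.22222; P(data | bowl C) = (7/12)(5/12) = 0.24306; P(data | bowl D) = (1/4)(3/4) = 0.1875; P(data | bowl E) = (10/11)(1/11) = 0.082645.
Multiplying each by its prior: 1/5 · 0.24793 = 0.049587, 1/5 · 0.22222 = 0.044444, 1/5 · 0.24306 = 0.048611, 1/5 · 0.1875 = 0.0375, 1/5 · 0.082645 = 0.016529; these sum to 0.19667.
Hence P(bowl E | data) = (0.016529) / (0.19667) = 0.084043.

0.084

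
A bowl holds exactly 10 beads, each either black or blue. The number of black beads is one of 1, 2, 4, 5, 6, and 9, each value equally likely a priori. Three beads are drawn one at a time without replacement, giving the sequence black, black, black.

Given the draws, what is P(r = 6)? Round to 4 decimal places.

0.1695

For each hypothesis, P(data | H) works out to: P(data | r = 1) = (1/10)(0/9) = 0; P(data | r = 2) = (2/10)(1/9)(0/8) = 0; P(data | r = 4) = (4/10)(3/9)(2/8) = 1/30; P(data | r = 5) = (5/10)(4/9)(3/8) = 1/12; P(data | r = 6) = (6/10)(5/9)(4/8) = 1/6; P(data | r = 9) = (9/10)(8/9)(7/8) = 7/10.
The prior-weighted likelihoods are 1/6 · 0 = 0, 1/6 · 0 = 0, 1/6 · 1/30 = 1/180, 1/6 · 1/12 = 1/72, 1/6 · 1/6 = 1/36, 1/6 · 7/10 = 7/60; these sum to 59/360.
So P(r = 6 | data) = (1/36) / (59/360) = 10/59.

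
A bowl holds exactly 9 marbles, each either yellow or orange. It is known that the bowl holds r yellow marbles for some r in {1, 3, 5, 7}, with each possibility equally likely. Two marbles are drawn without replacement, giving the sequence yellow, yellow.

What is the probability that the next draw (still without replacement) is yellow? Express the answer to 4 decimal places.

0.5798

Compute the likelihood of the observed sequence for each case: P(data | r = 1) = (1/9)(0/8) = 0; P(data | r = 3) = (3/9)(2/8) = 1/12; P(data | r = 5) = (5/9)(4/8) = 5/18; P(data | r = 7) = (7/9)(6/8) = 7/12.
Multiplying each by its prior: 1/4 · 0 = 0, 1/4 · 1/12 = 1/48, 1/4 · 5/18 = 5/72, 1/4 · 7/12 = 7/48; these sum to 17/72.
Dividing through by the total gives posterior P(r = 1 | data) = 0, P(r = 3 | data) = 3/34, P(r = 5 | data) = 5/17, P(r = 7 | data) = 21/34.
The predictive probability is P(yellow next | data) = (1/7)(3/34) + (3/7)(5/17) + (5/7)(21/34) = 69/119.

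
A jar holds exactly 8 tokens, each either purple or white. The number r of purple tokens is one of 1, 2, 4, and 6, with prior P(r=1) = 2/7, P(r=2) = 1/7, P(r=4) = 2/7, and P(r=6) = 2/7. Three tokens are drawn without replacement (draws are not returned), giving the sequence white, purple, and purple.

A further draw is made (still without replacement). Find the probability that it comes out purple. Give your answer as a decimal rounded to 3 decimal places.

0.589

Under each hypothesis, the probability of the observed sequence is: P(data | r = 1) = (7/8)(1/7)(0/6) = 0; P(data | r = 2) = (6/8)(2/7)(1/6) = 1/28; P(data | r = 4) = (4/8)(4/7)(3/6) = 1/7; P(data | r = 6) = (2/8)(6/7)(5/6) = 5/28.
The prior-weighted likelihoods are 2/7 · 0 = 0, 1/7 · 1/28 = 1/196, 2/7 · 1/7 = 2/49, 2/7 · 5/28 = 5/98; these sum to 19/196.
The posterior is then P(r = 1 | data) = 0, P(r = 2 | data) = 1/19, P(r = 4 | data) = 8/19, P(r = 6 | data) = 10/19.
Averaging over the posterior, P(purple next | data) = (0)(1/19) + (2/5)(8/19) + (4/5)(10/19) = 56/95.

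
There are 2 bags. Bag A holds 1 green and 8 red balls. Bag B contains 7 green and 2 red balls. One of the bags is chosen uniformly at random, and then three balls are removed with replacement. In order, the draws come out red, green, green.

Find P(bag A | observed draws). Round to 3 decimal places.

0.075

Compute the likelihood of the observed sequence for each case: P(data | bag A) = (8/9)(1/9)(1/9) = 8/729; P(data | bag B) = (2/9)(7/9)(7/9) = 98/729.
Multiplying each by its prior: 1/2 · 8/729 = 4/729, 1/2 · 98/729 = 49/729; these sum to 53/729.
By Bayes' rule, P(bag A | data) = (4/729) / (53/729) = 4/53.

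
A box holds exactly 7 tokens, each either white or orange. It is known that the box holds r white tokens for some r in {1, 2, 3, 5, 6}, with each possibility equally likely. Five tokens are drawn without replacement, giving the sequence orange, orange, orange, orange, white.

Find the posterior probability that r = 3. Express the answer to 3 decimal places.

For each hypothesis, P(data | H) works out to: P(data | r = 1) = (6/7)(5/6)(4/5)(3/4)(1/3) = 1/7; P(data | r = 2) = (5/7)(4/6)(3/5)(2/4)(2/3) = 2/21; P(data | r = 3) = (4/7)(3/6)(2/5)(1/4)(3/3) = 1/35; P(data | r = 5) = (2/7)(1/6)(0/5) = 0; P(data | r = 6) = (1/7)(0/6) = 0.
Multiplying each by its prior: 1/5 · 1/7 = 1/35, 1/5 · 2/21 = 2/105, 1/5 · 1/35 = 1/175, 1/5 · 0 = 0, 1/5 · 0 = 0; summing to 4/75.
By Bayes' rule, P(r = 3 | data) = (1/175) / (4/75) = 3/28.

0.107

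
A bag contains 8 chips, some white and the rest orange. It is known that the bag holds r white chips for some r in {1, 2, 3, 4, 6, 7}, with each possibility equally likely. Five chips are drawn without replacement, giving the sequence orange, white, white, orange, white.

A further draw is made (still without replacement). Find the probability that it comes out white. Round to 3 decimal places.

0.519

For each hypothesis, P(data | H) works out to: P(data | r = 1) = (7/8)(1/7)(0/6) = 0; P(data | r = 2) = (6/8)(2/7)(1/6)(5/5)(0/4) = 0; P(data | r = 3) = (5/8)(3/7)(2/6)(4/5)(1/4) = 1/56; P(data | r = 4) = (4/8)(4/7)(3/6)(3/5)(2/4) = 3/70; P(data | r = 6) = (2/8)(6/7)(5/6)(1/5)(4/4) = 1/28; P(data | r = 7) = (1/8)(7/7)(6/6)(0/5) = 0.
The prior-weighted likelihoods are 1/6 · 0 = 0, 1/6 · 0 = 0, 1/6 · 1/56 = 1/336, 1/6 · 3/70 = 1/140, 1/6 · 1/28 = 1/168, 1/6 · 0 = 0; these sum to 9/560.
Dividing through by the total gives posterior P(r = 1 | data) = 0, P(r = 2 | data) = 0, P(r = 3 | data) = 5/27, P(r = 4 | data) = 4/9, P(r = 6 | data) = 10/27, P(r = 7 | data) = 0.
So P(white next | data) = Σ P(white next | H) P(H | data) = (0)(5/27) + (1/3)(4/9) + (1)(10/27) = 14/27.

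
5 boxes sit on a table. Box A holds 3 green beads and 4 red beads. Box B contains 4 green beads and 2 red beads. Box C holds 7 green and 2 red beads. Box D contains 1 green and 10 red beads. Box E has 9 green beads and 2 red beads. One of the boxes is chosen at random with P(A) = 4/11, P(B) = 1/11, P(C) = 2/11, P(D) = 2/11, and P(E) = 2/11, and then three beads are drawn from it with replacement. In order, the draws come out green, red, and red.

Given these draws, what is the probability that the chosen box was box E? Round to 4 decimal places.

The likelihood of the observed sequence under each hypothesis: P(data | box A) = (3/7)(4/7)(4/7) = 0.13994; P(data | box B) = (4/6)(2/6)(2/6) = 0.074074; P(data | box C) = (7/9)(2/9)(2/9) = 0.038409; P(data | box D) = (1/11)(10/11)(10/11) = 0.075131; P(data | box E) = (9/11)(2/11)(2/11) = 0.027047.
Weighting by the prior gives 4/11 · 0.13994 = 0.050888, 1/11 · 0.074074 = 0.006734, 2/11 · 0.038409 = 0.0069834, 2/11 · 0.075131 = 0.01366, 2/11 · 0.027047 = 0.0049177; summing to 0.083183.
So P(box E | data) = (0.0049177) / (0.083183) = 0.059119.

0.0591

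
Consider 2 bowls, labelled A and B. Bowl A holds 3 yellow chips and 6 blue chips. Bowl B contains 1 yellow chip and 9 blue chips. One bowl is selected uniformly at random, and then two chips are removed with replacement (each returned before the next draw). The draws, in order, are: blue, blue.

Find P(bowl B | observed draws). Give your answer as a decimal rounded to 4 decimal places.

0.6457

Under each hypothesis, the probability of the observed sequence is: P(data | bowl A) = (6/9)(6/9) = 0.44444; P(data | bowl B) = (9/10)(9/10) = 0.81.
The prior-weighted likelihoods are 1/2 · 0.44444 = 0.22222, 1/2 · 0.81 = 0.405; with total 0.62722.
By Bayes' rule, P(bowl B | data) = (0.405) / (0.62722) = 0.6457.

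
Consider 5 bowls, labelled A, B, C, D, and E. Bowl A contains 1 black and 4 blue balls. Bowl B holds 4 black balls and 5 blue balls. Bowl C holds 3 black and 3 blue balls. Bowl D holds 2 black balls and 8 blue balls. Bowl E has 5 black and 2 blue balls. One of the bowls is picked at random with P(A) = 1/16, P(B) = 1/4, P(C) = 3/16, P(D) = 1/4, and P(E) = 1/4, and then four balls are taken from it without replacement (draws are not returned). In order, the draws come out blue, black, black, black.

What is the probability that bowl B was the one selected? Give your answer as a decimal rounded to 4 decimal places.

0.1803

Compute the likelihood of the observed sequence for each case: P(data | bowl A) = (4/5)(1/4)(0/3) = 0; P(data | bowl B) = (5/9)(4/8)(3/7)(2/6) = 0.039683; P(data | bowl C) = (3/6)(3/5)(2/4)(1/3) = 0.05; P(data | bowl D) = (8/10)(2/9)(1/8)(0/7) = 0; P(data | bowl E) = (2/7)(5/6)(4/5)(3/4) = 0.14286.
Weighting by the prior gives 1/16 · 0 = 0, 1/4 · 0.039683 = 0.0099206, 3/16 · 0.05 = 0.009375, 1/4 · 0 = 0, 1/4 · 0.14286 = 0.035714; these sum to 0.05501.
Therefore the posterior P(bowl B | data) = (0.0099206) / (0.05501) = 0.18034.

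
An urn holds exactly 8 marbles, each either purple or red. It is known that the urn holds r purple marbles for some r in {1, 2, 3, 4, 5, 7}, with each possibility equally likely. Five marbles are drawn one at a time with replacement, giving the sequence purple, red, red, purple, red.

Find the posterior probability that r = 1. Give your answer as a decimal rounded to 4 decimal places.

0.0841

Under each hypothesis, the probability of the observed sequence is: P(data | r = 1) = (1/8)(7/8)(7/8)(1/8)(7/8) = 0.010468; P(data | r = 2) = (2/8)(6/8)(6/8)(2/8)(6/8) = 0.026367; P(data | r = 3) = (3/8)(5/8)(5/8)(3/8)(5/8) = 0.034332; P(data | r = 4) = (4/8)(4/8)(4/8)(4/8)(4/8) = 0.03125; P(data | r = 5) = (5/8)(3/8)(3/8)(5/8)(3/8) = 0.020599; P(data | r = 7) = (7/8)(1/8)(1/8)(7/8)(1/8) = 0.0014954.
The prior-weighted likelihoods are 1/6 · 0.010468 = 0.0017446, 1/6 · 0.026367 = 0.0043945, 1/6 · 0.034332 = 0.005722, 1/6 · 0.03125 = 0.0052083, 1/6 · 0.020599 = 0.0034332, 1/6 · 0.0014954 = 0.00024923; summing to 0.020752.
So P(r = 1 | data) = (0.0017446) / (0.020752) = 0.084069.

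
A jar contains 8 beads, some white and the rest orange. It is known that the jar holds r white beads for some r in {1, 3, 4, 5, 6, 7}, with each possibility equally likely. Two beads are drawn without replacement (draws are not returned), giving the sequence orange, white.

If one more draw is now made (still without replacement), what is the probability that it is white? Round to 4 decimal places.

0.5556

Under each hypothesis, the probability of the observed sequence is: P(data | r = 1) = (7/8)(1/7) = 1/8; P(data | r = 3) = (5/8)(3/7) = 15/56; P(data | r = 4) = (4/8)(4/7) = 2/7; P(data | r = 5) = (3/8)(5/7) = 15/56; P(data | r = 6) = (2/8)(6/7) = 3/14; P(data | r = 7) = (1/8)(7/7) = 1/8.
Weighting by the prior gives 1/6 · 1/8 = 1/48, 1/6 · 15/56 = 5/112, 1/6 · 2/7 = 1/21, 1/6 · 15/56 = 5/112, 1/6 · 3/14 = 1/28, 1/6 · 1/8 = 1/48; summing to 3/14.
The posterior is then P(r = 1 | data) = 7/72, P(r = 3 | data) = 5/24, P(r = 4 | data) = 2/9, P(r = 5 | data) = 5/24, P(r = 6 | data) = 1/6, P(r = 7 | data) = 7/72.
The predictive probability is P(white next | data) = (0)(7/72) + (1/3)(5/24) + (1/2)(2/9) + (2/3)(5/24) + (5/6)(1/6) + (1)(7/72) = 5/9.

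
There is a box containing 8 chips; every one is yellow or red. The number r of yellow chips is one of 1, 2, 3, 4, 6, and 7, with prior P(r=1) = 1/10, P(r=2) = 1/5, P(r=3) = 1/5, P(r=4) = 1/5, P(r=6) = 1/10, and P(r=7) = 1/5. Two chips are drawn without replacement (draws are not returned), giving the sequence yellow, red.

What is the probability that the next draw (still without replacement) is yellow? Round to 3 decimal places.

Under each hypothesis, the probability of the observed sequence is: P(data | r = 1) = (1/8)(7/7) = 1/8; P(data | r = 2) = (2/8)(6/7) = 3/14; P(data | r = 3) = (3/8)(5/7) = 15/56; P(data | r = 4) = (4/8)(4/7) = 2/7; P(data | r = 6) = (6/8)(2/7) = 3/14; P(data | r = 7) = (7/8)(1/7) = 1/8.
Weighting by the prior gives 1/10 · 1/8 = 1/80, 1/5 · 3/14 = 3/70, 1/5 · 15/56 = 3/56, 1/5 · 2/7 = 2/35, 1/10 · 3/14 = 3/140, 1/5 · 1/8 = 1/40; with total 17/80.
The posterior is then P(r = 1 | data) = 1/17, P(r = 2 | data) = 24/119, P(r = 3 | data) = 30/119, P(r = 4 | data) = 32/119, P(r = 6 | data) = 12/119, P(r = 7 | data) = 2/17.
The predictive probability is P(yellow next | data) = (0)(1/17) + (1/6)(24/119) + (1/3)(30/119) + (1/2)(32/119) + (5/6)(12/119) + (1)(2/17) = 54/119.

0.454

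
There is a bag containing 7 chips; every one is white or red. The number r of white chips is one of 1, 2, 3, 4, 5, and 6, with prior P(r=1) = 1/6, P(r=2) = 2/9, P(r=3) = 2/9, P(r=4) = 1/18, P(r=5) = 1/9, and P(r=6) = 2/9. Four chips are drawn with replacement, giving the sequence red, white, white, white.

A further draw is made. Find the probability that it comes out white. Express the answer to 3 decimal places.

Compute the likelihood of the observed sequence for each case: P(data | r = 1) = (6/7)(1/7)(1/7)(1/7) = 0.002499; P(data | r = 2) = (5/7)(2/7)(2/7)(2/7) = 0.01666; P(data | r = 3) = (4/7)(3/7)(3/7)(3/7) = 0.044981; P(data | r = 4) = (3/7)(4/7)(4/7)(4/7) = 0.079967; P(data | r = 5) = (2/7)(5/7)(5/7)(5/7) = 0.10412; P(data | r = 6) = (1/7)(6/7)(6/7)(6/7) = 0.089963.
The prior-weighted likelihoods are 1/6 · 0.002499 = 0.00041649, 2/9 · 0.01666 = 0.0037022, 2/9 · 0.044981 = 0.0099958, 1/18 · 0.079967 = 0.0044426, 1/9 · 0.10412 = 0.011569, 2/9 · 0.089963 = 0.019992; with total 0.050118.
The posterior is then P(r = 1 | data) = 0.0083102, P(r = 2 | data) = 0.073869, P(r = 3 | data) = 0.19945, P(r = 4 | data) = 0.088643, P(r = 5 | data) = 0.23084, P(r = 6 | data) = 0.39889.
So P(white next | data) = Σ P(white next | H) P(H | data) = (1/7)(0.0083102) + (2/7)(0.073869) + (3/7)(0.19945) + (4/7)(0.088643) + (5/7)(0.23084) + (6/7)(0.39889) = 0.66522.

0.665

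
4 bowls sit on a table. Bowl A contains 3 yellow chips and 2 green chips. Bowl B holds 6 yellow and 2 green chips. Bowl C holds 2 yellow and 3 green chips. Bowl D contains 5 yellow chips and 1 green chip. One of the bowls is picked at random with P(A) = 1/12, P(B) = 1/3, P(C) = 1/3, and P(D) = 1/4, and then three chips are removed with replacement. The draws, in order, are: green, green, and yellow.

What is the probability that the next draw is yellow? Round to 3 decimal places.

Compute the likelihood of the observed sequence for each case: P(data | bowl A) = (2/5)(2/5)(3/5) = 0.096; P(data | bowl B) = (2/8)(2/8)(6/8) = 0.046875; P(data | bowl C) = (3/5)(3/5)(2/5) = 0.144; P(data | bowl D) = (1/6)(1/6)(5/6) = 0.023148.
Multiplying each by its prior: 1/12 · 0.096 = 0.008, 1/3 · 0.046875 = 0.015625, 1/3 · 0.144 = 0.048, 1/4 · 0.023148 = 0.005787; summing to 0.077412.
The posterior is then P(bowl A | data) = 0.10334, P(bowl B | data) = 0.20184, P(bowl C | data) = 0.62006, P(bowl D | data) = 0.074756.
The predictive probability is P(yellow next | data) = (3/5)(0.10334) + (3/4)(0.20184) + (2/5)(0.62006) + (5/6)(0.074756) = 0.52371.

0.524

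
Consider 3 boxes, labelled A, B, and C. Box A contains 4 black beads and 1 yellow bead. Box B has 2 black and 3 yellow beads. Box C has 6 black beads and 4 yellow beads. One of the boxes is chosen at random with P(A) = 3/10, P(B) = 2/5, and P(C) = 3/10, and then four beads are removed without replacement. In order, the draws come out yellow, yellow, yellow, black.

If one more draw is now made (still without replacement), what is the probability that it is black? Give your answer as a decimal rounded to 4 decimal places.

0.9706

Under each hypothesis, the probability of the observed sequence is: P(data | box A) = (1/5)(0/4) = 0; P(data | box B) = (3/5)(2/4)(1/3)(2/2) = 1/10; P(data | box C) = (4/10)(3/9)(2/8)(6/7) = 1/35.
Multiplying each by its prior: 3/10 · 0 = 0, 2/5 · 1/10 = 1/25, 3/10 · 1/35 = 3/350; summing to 17/350.
The posterior is then P(box A | data) = 0, P(box B | data) = 14/17, P(box C | data) = 3/17.
So P(black next | data) = Σ P(black next | H) P(H | data) = (1)(14/17) + (5/6)(3/17) = 33/34.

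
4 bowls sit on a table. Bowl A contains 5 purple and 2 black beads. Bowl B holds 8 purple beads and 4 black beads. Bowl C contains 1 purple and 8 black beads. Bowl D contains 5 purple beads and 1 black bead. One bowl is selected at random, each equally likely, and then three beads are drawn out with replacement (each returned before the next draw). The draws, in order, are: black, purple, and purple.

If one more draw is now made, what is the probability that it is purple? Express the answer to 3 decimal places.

0.715

Compute the likelihood of the observed sequence for each case: P(data | bowl A) = (2/7)(5/7)(5/7) = 0.14577; P(data | bowl B) = (4/12)(8/12)(8/12) = 0.14815; P(data | bowl C) = (8/9)(1/9)(1/9) = 0.010974; P(data | bowl D) = (1/6)(5/6)(5/6) = 0.11574.
The prior-weighted likelihoods are 1/4 · 0.14577 = 0.036443, 1/4 · 0.14815 = 0.037037, 1/4 · 0.010974 = 0.0027435, 1/4 · 0.11574 = 0.028935; these sum to 0.10516.
Dividing through by the total gives posterior P(bowl A | data) = 0.34655, P(bowl B | data) = 0.3522, P(bowl C | data) = 0.026089, P(bowl D | data) = 0.27516.
So P(purple next | data) = Σ P(purple next | H) P(H | data) = (5/7)(0.34655) + (2/3)(0.3522) + (1/9)(0.026089) + (5/6)(0.27516) = 0.71453.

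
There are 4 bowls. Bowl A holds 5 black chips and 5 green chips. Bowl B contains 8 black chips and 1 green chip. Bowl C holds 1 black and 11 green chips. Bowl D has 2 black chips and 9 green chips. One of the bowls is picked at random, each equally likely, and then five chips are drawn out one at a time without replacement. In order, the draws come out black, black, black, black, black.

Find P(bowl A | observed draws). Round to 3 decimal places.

0.009

For each hypothesis, P(data | H) works out to: P(data | bowl A) = (5/10)(4/9)(3/8)(2/7)(1/6) = 0.0039683; P(data | bowl B) = (8/9)(7/8)(6/7)(5/6)(4/5) = 0.44444; P(data | bowl C) = (1/12)(0/11) = 0; P(data | bowl D) = (2/11)(1/10)(0/9) = 0.
Multiplying each by its prior: 1/4 · 0.0039683 = 0.00099206, 1/4 · 0.44444 = 0.11111, 1/4 · 0 = 0, 1/4 · 0 = 0; summing to 0.1121.
Hence P(bowl A | data) = (0.00099206) / (0.1121) = 0.0088496.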